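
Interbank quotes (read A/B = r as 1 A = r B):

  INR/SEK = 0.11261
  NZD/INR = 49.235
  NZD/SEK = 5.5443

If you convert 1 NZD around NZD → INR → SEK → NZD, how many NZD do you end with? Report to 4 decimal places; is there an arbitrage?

1.0000 (no arbitrage)

Around NZD → INR → SEK → NZD: 1 × 49.235 × 0.11261 ÷ 5.5443 = 1.000010
Product ≈ 1 (deviation 0.001%, within rounding noise).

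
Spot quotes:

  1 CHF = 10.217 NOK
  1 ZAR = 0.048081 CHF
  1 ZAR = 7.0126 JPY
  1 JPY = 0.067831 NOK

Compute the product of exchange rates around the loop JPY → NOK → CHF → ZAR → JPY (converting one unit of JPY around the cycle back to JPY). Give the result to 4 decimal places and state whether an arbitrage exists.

Around JPY → NOK → CHF → ZAR → JPY: 1 × 0.067831 ÷ 10.217 ÷ 0.048081 × 7.0126 = 0.968301
Product < 1; profitable direction is JPY → ZAR → CHF → NOK → JPY.

0.9683 (arbitrage exists)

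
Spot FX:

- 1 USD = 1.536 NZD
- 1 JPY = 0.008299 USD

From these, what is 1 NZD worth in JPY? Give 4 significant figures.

NZD/JPY = 78.45

1 NZD ÷ 1.536 = 0.651042 USD
0.651042 USD ÷ 0.008299 = 78.4482 JPY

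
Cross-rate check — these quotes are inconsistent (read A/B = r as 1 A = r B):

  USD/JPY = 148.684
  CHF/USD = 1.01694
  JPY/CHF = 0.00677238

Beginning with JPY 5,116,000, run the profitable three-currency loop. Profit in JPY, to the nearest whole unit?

Profit: JPY 122,795

Profitable loop is JPY → CHF → USD → JPY:
JPY 5,116,000 × 0.00677238 = CHF 34,647.50
CHF 34,647.50 × 1.01694 = USD 35,234.42
USD 35,234.42 × 148.684 = JPY 5,238,795
Profit = JPY 5,238,795 − JPY 5,116,000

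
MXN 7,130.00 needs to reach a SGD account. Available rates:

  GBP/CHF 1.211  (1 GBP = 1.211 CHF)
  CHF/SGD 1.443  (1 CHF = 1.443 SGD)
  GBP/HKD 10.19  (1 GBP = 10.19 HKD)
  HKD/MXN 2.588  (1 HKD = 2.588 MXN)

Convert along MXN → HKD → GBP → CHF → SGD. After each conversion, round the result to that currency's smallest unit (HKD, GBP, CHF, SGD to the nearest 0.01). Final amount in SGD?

SGD 472.47

MXN 7,130.00 ÷ 2.588 = HKD 2,755.02
HKD 2,755.02 ÷ 10.19 = GBP 270.37
GBP 270.37 × 1.211 = CHF 327.42
CHF 327.42 × 1.443 = SGD 472.47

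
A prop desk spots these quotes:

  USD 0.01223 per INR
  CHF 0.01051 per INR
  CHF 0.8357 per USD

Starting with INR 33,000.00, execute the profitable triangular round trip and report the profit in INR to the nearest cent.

Profitable loop is INR → CHF → USD → INR:
INR 33,000.00 × 0.01051 = CHF 346.83
CHF 346.83 ÷ 0.8357 = USD 415.02
USD 415.02 ÷ 0.01223 = INR 33,934.37
Profit = INR 33,934.37 − INR 33,000.00

Profit: INR 934.37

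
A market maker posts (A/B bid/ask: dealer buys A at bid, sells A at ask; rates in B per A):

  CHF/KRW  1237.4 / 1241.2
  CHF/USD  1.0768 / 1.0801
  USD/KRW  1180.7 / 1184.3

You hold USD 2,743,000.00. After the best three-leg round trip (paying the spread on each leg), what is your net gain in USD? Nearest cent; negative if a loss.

Net profit: USD 66,691.59

Best loop USD → KRW → CHF → USD:
USD 2,743,000.00 × 1180.7 (sell USD at bid) = KRW 3,238,660,100
KRW 3,238,660,100 ÷ 1241.2 (buy CHF at ask) = CHF 2,609,297.53
CHF 2,609,297.53 × 1.0768 (sell CHF at bid) = USD 2,809,691.59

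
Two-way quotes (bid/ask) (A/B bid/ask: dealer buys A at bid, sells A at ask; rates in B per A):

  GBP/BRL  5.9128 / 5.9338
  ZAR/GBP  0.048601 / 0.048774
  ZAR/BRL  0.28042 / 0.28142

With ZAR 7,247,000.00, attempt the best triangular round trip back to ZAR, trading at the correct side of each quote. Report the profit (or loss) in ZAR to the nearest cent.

Net profit: ZAR 153,170.01

Best loop ZAR → GBP → BRL → ZAR:
ZAR 7,247,000.00 × 0.048601 (sell ZAR at bid) = GBP 352,211.45
GBP 352,211.45 × 5.9128 (sell GBP at bid) = BRL 2,082,555.84
BRL 2,082,555.84 ÷ 0.28142 (buy ZAR at ask) = ZAR 7,400,170.01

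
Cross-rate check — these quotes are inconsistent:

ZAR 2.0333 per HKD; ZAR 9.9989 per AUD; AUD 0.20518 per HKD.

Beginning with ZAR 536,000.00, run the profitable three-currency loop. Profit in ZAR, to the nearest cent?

Profit: ZAR 4,817.30

Profitable loop is ZAR → HKD → AUD → ZAR:
ZAR 536,000.00 ÷ 2.0333 = HKD 263,610.88
HKD 263,610.88 × 0.20518 = AUD 54,087.68
AUD 54,087.68 × 9.9989 = ZAR 540,817.30
Profit = ZAR 540,817.30 − ZAR 536,000.00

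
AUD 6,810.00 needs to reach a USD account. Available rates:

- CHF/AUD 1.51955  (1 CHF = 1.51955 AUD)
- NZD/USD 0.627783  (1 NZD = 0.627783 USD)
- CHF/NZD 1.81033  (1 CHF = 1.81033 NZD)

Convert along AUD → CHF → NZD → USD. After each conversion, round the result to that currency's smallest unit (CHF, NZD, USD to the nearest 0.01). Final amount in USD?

AUD 6,810.00 ÷ 1.51955 = CHF 4,481.59
CHF 4,481.59 × 1.81033 = NZD 8,113.16
NZD 8,113.16 × 0.627783 = USD 5,093.30

USD 5,093.30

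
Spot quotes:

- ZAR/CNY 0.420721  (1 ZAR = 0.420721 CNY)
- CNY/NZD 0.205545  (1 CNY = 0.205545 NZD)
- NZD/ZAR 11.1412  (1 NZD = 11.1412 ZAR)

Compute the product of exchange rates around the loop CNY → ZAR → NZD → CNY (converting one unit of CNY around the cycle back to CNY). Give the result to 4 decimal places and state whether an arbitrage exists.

1.0379 (arbitrage exists)

Around CNY → ZAR → NZD → CNY: 1 ÷ 0.420721 ÷ 11.1412 ÷ 0.205545 = 1.037927
Product > 1; profitable direction is CNY → ZAR → NZD → CNY.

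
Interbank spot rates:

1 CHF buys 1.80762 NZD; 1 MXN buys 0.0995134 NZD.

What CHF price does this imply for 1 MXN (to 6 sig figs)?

MXN/CHF = 0.0550522

1 MXN × 0.0995134 = 0.0995134 NZD
0.0995134 NZD ÷ 1.80762 = 0.0550522 CHF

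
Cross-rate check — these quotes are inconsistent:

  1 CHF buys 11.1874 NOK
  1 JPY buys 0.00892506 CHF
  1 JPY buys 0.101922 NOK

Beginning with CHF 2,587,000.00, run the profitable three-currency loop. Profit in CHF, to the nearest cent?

Profitable loop is CHF → JPY → NOK → CHF:
CHF 2,587,000.00 ÷ 0.00892506 = JPY 289,857,995
JPY 289,857,995 × 0.101922 = NOK 29,542,906.60
NOK 29,542,906.60 ÷ 11.1874 = CHF 2,640,730.34
Profit = CHF 2,640,730.34 − CHF 2,587,000.00

Profit: CHF 53,730.34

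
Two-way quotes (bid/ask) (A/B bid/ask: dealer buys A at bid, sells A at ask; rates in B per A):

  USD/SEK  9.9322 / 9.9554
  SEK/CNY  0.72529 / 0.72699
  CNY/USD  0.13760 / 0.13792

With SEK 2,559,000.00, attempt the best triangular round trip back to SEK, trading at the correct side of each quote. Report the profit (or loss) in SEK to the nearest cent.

Net profit: SEK 4,633.19

Best loop SEK → USD → CNY → SEK:
SEK 2,559,000.00 ÷ 9.9554 (buy USD at ask) = USD 257,046.43
USD 257,046.43 ÷ 0.13792 (buy CNY at ask) = CNY 1,863,735.70
CNY 1,863,735.70 ÷ 0.72699 (buy SEK at ask) = SEK 2,563,633.19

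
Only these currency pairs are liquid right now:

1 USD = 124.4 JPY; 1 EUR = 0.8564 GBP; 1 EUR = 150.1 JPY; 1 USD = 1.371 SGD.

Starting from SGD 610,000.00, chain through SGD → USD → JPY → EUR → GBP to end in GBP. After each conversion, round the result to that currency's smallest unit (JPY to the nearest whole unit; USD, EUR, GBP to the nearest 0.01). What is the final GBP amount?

GBP 315,797.53

SGD 610,000.00 ÷ 1.371 = USD 444,930.71
USD 444,930.71 × 124.4 = JPY 55,349,380
JPY 55,349,380 ÷ 150.1 = EUR 368,750.03
EUR 368,750.03 × 0.8564 = GBP 315,797.53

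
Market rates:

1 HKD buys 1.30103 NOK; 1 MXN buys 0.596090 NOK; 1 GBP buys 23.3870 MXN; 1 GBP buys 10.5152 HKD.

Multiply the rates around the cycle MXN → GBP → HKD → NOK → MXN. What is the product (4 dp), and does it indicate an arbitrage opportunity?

Around MXN → GBP → HKD → NOK → MXN: 1 ÷ 23.3870 × 10.5152 × 1.30103 ÷ 0.596090 = 0.981338
Product < 1; profitable direction is MXN → NOK → HKD → GBP → MXN.

0.9813 (arbitrage exists)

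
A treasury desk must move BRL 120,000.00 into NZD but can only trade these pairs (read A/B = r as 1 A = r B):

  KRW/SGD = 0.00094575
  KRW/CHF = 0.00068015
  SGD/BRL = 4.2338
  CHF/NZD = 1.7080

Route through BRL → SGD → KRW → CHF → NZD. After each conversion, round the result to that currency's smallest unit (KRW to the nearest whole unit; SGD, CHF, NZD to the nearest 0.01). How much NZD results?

NZD 34,815.05

BRL 120,000.00 ÷ 4.2338 = SGD 28,343.33
SGD 28,343.33 ÷ 0.00094575 = KRW 29,969,157
KRW 29,969,157 × 0.00068015 = CHF 20,383.52
CHF 20,383.52 × 1.7080 = NZD 34,815.05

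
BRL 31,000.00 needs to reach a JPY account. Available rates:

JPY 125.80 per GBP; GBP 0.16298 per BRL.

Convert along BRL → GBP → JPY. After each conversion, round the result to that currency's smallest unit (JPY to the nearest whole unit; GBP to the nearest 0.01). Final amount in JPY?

JPY 635,589

BRL 31,000.00 × 0.16298 = GBP 5,052.38
GBP 5,052.38 × 125.80 = JPY 635,589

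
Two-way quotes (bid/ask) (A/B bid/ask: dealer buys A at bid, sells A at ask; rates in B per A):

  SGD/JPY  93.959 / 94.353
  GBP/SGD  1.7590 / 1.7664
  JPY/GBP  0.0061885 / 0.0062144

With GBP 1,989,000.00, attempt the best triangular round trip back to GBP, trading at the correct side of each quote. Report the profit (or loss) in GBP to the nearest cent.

Net profit: GBP 45,344.05

Best loop GBP → SGD → JPY → GBP:
GBP 1,989,000.00 × 1.7590 (sell GBP at bid) = SGD 3,498,651.00
SGD 3,498,651.00 × 93.959 (sell SGD at bid) = JPY 328,729,749
JPY 328,729,749 × 0.0061885 (sell JPY at bid) = GBP 2,034,344.05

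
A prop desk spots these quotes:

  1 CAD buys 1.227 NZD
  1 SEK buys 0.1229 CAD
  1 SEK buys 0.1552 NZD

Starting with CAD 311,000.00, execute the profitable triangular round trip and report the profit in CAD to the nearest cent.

Profitable loop is CAD → SEK → NZD → CAD:
CAD 311,000.00 ÷ 0.1229 = SEK 2,530,512.61
SEK 2,530,512.61 × 0.1552 = NZD 392,735.56
NZD 392,735.56 ÷ 1.227 = CAD 320,077.88
Profit = CAD 320,077.88 − CAD 311,000.00

Profit: CAD 9,077.88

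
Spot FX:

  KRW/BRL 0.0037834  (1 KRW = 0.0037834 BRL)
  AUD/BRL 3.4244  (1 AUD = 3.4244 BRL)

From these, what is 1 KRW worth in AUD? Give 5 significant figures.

1 KRW × 0.0037834 = 0.0037834 BRL
0.0037834 BRL ÷ 3.4244 = 0.00110484 AUD

KRW/AUD = 0.0011048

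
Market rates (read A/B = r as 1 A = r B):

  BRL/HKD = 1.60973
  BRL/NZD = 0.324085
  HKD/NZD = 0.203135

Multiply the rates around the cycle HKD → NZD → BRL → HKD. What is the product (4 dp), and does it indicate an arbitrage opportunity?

Around HKD → NZD → BRL → HKD: 1 × 0.203135 ÷ 0.324085 × 1.60973 = 1.008971
Product > 1; profitable direction is HKD → NZD → BRL → HKD.

1.0090 (arbitrage exists)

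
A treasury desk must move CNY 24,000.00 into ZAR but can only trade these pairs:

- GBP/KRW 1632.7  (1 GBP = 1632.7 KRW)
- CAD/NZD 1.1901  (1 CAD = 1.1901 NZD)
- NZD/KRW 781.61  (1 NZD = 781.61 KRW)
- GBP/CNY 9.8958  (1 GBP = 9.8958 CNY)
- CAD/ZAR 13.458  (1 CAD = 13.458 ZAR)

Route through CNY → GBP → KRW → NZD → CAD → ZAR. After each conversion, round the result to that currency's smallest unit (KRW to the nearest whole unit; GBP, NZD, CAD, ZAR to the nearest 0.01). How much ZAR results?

ZAR 57,289.23

CNY 24,000.00 ÷ 9.8958 = GBP 2,425.27
GBP 2,425.27 × 1632.7 = KRW 3,959,738
KRW 3,959,738 ÷ 781.61 = NZD 5,066.13
NZD 5,066.13 ÷ 1.1901 = CAD 4,256.89
CAD 4,256.89 × 13.458 = ZAR 57,289.23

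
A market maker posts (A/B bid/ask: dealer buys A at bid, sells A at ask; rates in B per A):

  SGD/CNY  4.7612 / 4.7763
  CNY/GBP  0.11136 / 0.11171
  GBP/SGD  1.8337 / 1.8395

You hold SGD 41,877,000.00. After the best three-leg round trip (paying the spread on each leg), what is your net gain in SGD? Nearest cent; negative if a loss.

Best loop SGD → GBP → CNY → SGD:
SGD 41,877,000.00 ÷ 1.8395 (buy GBP at ask) = GBP 22,765,425.39
GBP 22,765,425.39 ÷ 0.11171 (buy CNY at ask) = CNY 203,790,398.24
CNY 203,790,398.24 ÷ 4.7763 (buy SGD at ask) = SGD 42,667,001.29

Net profit: SGD 790,001.29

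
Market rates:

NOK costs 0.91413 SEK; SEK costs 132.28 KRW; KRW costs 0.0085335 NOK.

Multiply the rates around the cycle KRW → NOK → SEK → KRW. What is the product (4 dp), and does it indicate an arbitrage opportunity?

1.0319 (arbitrage exists)

Around KRW → NOK → SEK → KRW: 1 × 0.0085335 × 0.91413 × 132.28 = 1.031880
Product > 1; profitable direction is KRW → NOK → SEK → KRW.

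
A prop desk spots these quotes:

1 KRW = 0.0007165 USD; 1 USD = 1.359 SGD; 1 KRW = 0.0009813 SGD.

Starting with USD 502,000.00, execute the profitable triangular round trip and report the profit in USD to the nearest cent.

Profit: USD 3,906.04

Profitable loop is USD → KRW → SGD → USD:
USD 502,000.00 ÷ 0.0007165 = KRW 700,628,053
KRW 700,628,053 × 0.0009813 = SGD 687,526.31
SGD 687,526.31 ÷ 1.359 = USD 505,906.04
Profit = USD 505,906.04 − USD 502,000.00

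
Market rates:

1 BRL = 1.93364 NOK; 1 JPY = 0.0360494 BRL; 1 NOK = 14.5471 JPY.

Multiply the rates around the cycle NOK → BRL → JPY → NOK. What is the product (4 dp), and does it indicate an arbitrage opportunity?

Around NOK → BRL → JPY → NOK: 1 ÷ 1.93364 ÷ 0.0360494 ÷ 14.5471 = 0.986166
Product < 1; profitable direction is NOK → JPY → BRL → NOK.

0.9862 (arbitrage exists)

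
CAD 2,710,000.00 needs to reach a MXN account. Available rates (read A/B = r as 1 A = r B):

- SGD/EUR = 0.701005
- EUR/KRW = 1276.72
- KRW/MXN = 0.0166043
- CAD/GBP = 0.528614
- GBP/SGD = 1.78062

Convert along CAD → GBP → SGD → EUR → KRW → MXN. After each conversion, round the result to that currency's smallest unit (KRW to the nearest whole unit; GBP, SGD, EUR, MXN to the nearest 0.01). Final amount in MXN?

CAD 2,710,000.00 × 0.528614 = GBP 1,432,543.94
GBP 1,432,543.94 × 1.78062 = SGD 2,550,816.39
SGD 2,550,816.39 × 0.701005 = EUR 1,788,135.04
EUR 1,788,135.04 × 1276.72 = KRW 2,282,947,768
KRW 2,282,947,768 × 0.0166043 = MXN 37,906,749.62

MXN 37,906,749.62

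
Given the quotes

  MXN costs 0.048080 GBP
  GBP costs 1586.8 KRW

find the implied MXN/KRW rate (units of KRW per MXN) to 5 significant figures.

1 MXN × 0.048080 = 0.04808 GBP
0.04808 GBP × 1586.8 = 76.2933 KRW

MXN/KRW = 76.293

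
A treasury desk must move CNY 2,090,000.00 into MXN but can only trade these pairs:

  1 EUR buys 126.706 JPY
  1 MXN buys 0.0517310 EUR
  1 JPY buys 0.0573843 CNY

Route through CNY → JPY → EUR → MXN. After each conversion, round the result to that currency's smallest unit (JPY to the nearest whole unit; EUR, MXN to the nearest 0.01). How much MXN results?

CNY 2,090,000.00 ÷ 0.0573843 = JPY 36,421,112
JPY 36,421,112 ÷ 126.706 = EUR 287,445.84
EUR 287,445.84 ÷ 0.0517310 = MXN 5,556,549.07

MXN 5,556,549.07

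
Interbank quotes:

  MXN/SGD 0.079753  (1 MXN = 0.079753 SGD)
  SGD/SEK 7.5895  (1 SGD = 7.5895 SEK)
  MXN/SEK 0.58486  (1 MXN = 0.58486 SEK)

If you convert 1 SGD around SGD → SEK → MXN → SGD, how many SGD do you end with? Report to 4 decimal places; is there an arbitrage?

Around SGD → SEK → MXN → SGD: 1 × 7.5895 ÷ 0.58486 × 0.079753 = 1.034924
Product > 1; profitable direction is SGD → SEK → MXN → SGD.

1.0349 (arbitrage exists)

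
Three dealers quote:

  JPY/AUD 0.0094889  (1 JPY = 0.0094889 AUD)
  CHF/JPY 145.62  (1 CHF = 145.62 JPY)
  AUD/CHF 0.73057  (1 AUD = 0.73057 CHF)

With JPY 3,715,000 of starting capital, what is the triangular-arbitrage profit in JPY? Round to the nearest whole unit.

Profit: JPY 35,227

Profitable loop is JPY → AUD → CHF → JPY:
JPY 3,715,000 × 0.0094889 = AUD 35,251.26
AUD 35,251.26 × 0.73057 = CHF 25,753.52
CHF 25,753.52 × 145.62 = JPY 3,750,227
Profit = JPY 3,750,227 − JPY 3,715,000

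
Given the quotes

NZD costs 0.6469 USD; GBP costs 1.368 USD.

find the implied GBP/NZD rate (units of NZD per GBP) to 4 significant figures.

1 GBP × 1.368 = 1.368 USD
1.368 USD ÷ 0.6469 = 2.1147 NZD

GBP/NZD = 2.115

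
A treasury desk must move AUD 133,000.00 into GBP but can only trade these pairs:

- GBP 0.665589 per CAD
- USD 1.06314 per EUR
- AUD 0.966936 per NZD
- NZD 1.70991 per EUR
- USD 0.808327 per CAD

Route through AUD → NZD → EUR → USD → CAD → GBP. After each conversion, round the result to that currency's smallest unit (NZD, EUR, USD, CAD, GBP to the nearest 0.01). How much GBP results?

GBP 70,419.05

AUD 133,000.00 ÷ 0.966936 = NZD 137,547.88
NZD 137,547.88 ÷ 1.70991 = EUR 80,441.59
EUR 80,441.59 × 1.06314 = USD 85,520.67
USD 85,520.67 ÷ 0.808327 = CAD 105,799.60
CAD 105,799.60 × 0.665589 = GBP 70,419.05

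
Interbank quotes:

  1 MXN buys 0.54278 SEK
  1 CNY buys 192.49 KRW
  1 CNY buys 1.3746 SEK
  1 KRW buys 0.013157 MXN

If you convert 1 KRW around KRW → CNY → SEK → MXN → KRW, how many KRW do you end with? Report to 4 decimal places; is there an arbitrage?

1.0000 (no arbitrage)

Around KRW → CNY → SEK → MXN → KRW: 1 ÷ 192.49 × 1.3746 ÷ 0.54278 ÷ 0.013157 = 0.999971
Product ≈ 1 (deviation 0.003%, within rounding noise).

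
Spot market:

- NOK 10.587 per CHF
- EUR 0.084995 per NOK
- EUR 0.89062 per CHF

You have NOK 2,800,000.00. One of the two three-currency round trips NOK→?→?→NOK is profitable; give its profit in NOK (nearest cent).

Profitable loop is NOK → EUR → CHF → NOK:
NOK 2,800,000.00 × 0.084995 = EUR 237,986.00
EUR 237,986.00 ÷ 0.89062 = CHF 267,213.85
CHF 267,213.85 × 10.587 = NOK 2,828,993.04
Profit = NOK 2,828,993.04 − NOK 2,800,000.00

Profit: NOK 28,993.04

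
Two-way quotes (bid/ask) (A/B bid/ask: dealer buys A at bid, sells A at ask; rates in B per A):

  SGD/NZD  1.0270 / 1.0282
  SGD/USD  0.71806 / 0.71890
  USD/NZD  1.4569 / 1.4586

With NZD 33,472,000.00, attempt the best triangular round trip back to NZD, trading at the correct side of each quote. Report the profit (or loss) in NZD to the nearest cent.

Best loop NZD → SGD → USD → NZD:
NZD 33,472,000.00 ÷ 1.0282 (buy SGD at ask) = SGD 32,553,977.83
SGD 32,553,977.83 × 0.71806 (sell SGD at bid) = USD 23,375,709.32
USD 23,375,709.32 × 1.4569 (sell USD at bid) = NZD 34,056,070.90

Net profit: NZD 584,070.90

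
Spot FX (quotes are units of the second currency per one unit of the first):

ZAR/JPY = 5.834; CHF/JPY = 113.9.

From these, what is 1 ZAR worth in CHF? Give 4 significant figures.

ZAR/CHF = 0.05122

1 ZAR × 5.834 = 5.834 JPY
5.834 JPY ÷ 113.9 = 0.0512204 CHF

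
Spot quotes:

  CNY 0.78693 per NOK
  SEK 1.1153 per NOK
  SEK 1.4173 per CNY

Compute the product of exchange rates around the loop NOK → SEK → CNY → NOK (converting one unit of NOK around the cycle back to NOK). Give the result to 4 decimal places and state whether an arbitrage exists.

1.0000 (no arbitrage)

Around NOK → SEK → CNY → NOK: 1 × 1.1153 ÷ 1.4173 ÷ 0.78693 = 0.999986
Product ≈ 1 (deviation 0.001%, within rounding noise).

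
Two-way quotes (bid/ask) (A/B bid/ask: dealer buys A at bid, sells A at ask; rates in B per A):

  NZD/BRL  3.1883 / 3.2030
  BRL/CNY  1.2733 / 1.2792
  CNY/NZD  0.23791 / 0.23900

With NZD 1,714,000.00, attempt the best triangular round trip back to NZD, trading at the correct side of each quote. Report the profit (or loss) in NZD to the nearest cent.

Net profit: NZD 36,320.29

Best loop NZD → CNY → BRL → NZD:
NZD 1,714,000.00 ÷ 0.23900 (buy CNY at ask) = CNY 7,171,548.12
CNY 7,171,548.12 ÷ 1.2792 (buy BRL at ask) = BRL 5,606,275.89
BRL 5,606,275.89 ÷ 3.2030 (buy NZD at ask) = NZD 1,750,320.29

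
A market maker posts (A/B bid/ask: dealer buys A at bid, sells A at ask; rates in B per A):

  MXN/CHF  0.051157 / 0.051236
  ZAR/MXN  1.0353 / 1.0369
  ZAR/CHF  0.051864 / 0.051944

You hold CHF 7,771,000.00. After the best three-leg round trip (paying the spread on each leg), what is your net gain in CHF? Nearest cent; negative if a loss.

Best loop CHF → ZAR → MXN → CHF:
CHF 7,771,000.00 ÷ 0.051944 (buy ZAR at ask) = ZAR 149,603,419.07
ZAR 149,603,419.07 × 1.0353 (sell ZAR at bid) = MXN 154,884,419.76
MXN 154,884,419.76 × 0.051157 (sell MXN at bid) = CHF 7,923,422.26

Net profit: CHF 152,422.26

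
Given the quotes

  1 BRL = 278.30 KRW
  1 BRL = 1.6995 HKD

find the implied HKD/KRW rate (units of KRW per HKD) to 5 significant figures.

1 HKD ÷ 1.6995 = 0.588408 BRL
0.588408 BRL × 278.30 = 163.754 KRW

HKD/KRW = 163.75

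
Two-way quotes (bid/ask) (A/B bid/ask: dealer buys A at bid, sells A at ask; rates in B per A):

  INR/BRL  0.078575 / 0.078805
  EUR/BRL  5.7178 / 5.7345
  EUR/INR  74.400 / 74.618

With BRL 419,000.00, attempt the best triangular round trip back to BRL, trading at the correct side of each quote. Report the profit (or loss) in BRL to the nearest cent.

Best loop BRL → EUR → INR → BRL:
BRL 419,000.00 ÷ 5.7345 (buy EUR at ask) = EUR 73,066.53
EUR 73,066.53 × 74.400 (sell EUR at bid) = INR 5,436,149.62
INR 5,436,149.62 × 0.078575 (sell INR at bid) = BRL 427,145.46

Net profit: BRL 8,145.46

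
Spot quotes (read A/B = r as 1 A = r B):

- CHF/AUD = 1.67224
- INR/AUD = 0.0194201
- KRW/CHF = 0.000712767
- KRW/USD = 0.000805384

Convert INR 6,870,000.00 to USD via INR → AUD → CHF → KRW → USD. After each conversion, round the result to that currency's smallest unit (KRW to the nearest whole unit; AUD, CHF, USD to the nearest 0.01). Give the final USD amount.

INR 6,870,000.00 × 0.0194201 = AUD 133,416.09
AUD 133,416.09 ÷ 1.67224 = CHF 79,782.86
CHF 79,782.86 ÷ 0.000712767 = KRW 111,933,998
KRW 111,933,998 × 0.000805384 = USD 90,149.85

USD 90,149.85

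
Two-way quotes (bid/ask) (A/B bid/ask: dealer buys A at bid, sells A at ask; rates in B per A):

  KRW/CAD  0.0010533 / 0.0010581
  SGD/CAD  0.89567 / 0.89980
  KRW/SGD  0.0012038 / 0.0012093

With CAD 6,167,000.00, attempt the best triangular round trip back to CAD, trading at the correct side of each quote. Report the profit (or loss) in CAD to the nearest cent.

Best loop CAD → KRW → SGD → CAD:
CAD 6,167,000.00 ÷ 0.0010581 (buy KRW at ask) = KRW 5,828,371,609
KRW 5,828,371,609 × 0.0012038 (sell KRW at bid) = SGD 7,016,193.74
SGD 7,016,193.74 × 0.89567 (sell SGD at bid) = CAD 6,284,194.25

Net profit: CAD 117,194.25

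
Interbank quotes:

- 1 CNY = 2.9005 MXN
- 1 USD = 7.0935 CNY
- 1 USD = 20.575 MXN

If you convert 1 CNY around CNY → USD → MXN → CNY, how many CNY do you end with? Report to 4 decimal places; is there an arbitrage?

Around CNY → USD → MXN → CNY: 1 ÷ 7.0935 × 20.575 ÷ 2.9005 = 1.000015
Product ≈ 1 (deviation 0.001%, within rounding noise).

1.0000 (no arbitrage)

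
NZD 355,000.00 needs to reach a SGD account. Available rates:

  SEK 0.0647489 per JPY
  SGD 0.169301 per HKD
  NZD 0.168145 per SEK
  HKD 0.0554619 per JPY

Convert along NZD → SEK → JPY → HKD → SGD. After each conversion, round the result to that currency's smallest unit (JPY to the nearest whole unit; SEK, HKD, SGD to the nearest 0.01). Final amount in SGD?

SGD 306,172.56

NZD 355,000.00 ÷ 0.168145 = SEK 2,111,273.01
SEK 2,111,273.01 ÷ 0.0647489 = JPY 32,607,087
JPY 32,607,087 × 0.0554619 = HKD 1,808,451.00
HKD 1,808,451.00 × 0.169301 = SGD 306,172.56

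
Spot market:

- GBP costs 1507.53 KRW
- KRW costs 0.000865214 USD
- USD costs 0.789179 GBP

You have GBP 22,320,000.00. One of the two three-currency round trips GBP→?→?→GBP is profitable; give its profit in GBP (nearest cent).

Profitable loop is GBP → KRW → USD → GBP:
GBP 22,320,000.00 × 1507.53 = KRW 33,648,069,600
KRW 33,648,069,600 × 0.000865214 = USD 29,112,780.89
USD 29,112,780.89 × 0.789179 = GBP 22,975,195.31
Profit = GBP 22,975,195.31 − GBP 22,320,000.00

Profit: GBP 655,195.31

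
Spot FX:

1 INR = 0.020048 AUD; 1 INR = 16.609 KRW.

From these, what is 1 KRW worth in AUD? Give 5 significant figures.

1 KRW ÷ 16.609 = 0.0602083 INR
0.0602083 INR × 0.020048 = 0.00120706 AUD

KRW/AUD = 0.0012071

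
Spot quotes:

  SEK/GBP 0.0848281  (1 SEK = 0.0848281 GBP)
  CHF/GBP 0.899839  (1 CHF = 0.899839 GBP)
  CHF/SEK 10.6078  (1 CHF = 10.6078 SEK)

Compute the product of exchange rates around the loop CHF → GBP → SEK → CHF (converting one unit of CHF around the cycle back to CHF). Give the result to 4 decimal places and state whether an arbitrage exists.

1.0000 (no arbitrage)

Around CHF → GBP → SEK → CHF: 1 × 0.899839 ÷ 0.0848281 ÷ 10.6078 = 0.999999
Product ≈ 1 (deviation 0.000%, within rounding noise).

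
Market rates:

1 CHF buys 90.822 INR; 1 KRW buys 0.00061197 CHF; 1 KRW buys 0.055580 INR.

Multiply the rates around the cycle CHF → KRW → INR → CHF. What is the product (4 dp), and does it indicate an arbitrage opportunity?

1.0000 (no arbitrage)

Around CHF → KRW → INR → CHF: 1 ÷ 0.00061197 × 0.055580 ÷ 90.822 = 0.999994
Product ≈ 1 (deviation 0.001%, within rounding noise).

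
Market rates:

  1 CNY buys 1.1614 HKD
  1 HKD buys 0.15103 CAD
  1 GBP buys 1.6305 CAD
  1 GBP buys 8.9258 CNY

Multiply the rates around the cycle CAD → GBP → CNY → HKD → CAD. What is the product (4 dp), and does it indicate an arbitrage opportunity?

0.9602 (arbitrage exists)

Around CAD → GBP → CNY → HKD → CAD: 1 ÷ 1.6305 × 8.9258 × 1.1614 × 0.15103 = 0.960221
Product < 1; profitable direction is CAD → HKD → CNY → GBP → CAD.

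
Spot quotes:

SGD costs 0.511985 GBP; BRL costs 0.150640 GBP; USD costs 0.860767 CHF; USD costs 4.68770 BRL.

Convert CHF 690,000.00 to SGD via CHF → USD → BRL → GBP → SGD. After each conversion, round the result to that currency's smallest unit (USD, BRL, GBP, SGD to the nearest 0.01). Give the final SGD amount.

SGD 1,105,621.22

CHF 690,000.00 ÷ 0.860767 = USD 801,610.66
USD 801,610.66 × 4.68770 = BRL 3,757,710.29
BRL 3,757,710.29 × 0.150640 = GBP 566,061.48
GBP 566,061.48 ÷ 0.511985 = SGD 1,105,621.22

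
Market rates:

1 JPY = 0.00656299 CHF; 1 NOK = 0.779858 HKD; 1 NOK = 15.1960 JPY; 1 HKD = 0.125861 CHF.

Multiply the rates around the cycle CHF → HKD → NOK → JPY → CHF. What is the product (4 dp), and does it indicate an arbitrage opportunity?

Around CHF → HKD → NOK → JPY → CHF: 1 ÷ 0.125861 ÷ 0.779858 × 15.1960 × 0.00656299 = 1.016072
Product > 1; profitable direction is CHF → HKD → NOK → JPY → CHF.

1.0161 (arbitrage exists)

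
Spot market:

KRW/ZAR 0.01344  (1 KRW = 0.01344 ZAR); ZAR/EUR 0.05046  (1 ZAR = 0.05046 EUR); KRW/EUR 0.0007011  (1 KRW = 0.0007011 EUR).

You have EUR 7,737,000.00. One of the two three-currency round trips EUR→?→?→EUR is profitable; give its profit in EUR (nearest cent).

Profitable loop is EUR → ZAR → KRW → EUR:
EUR 7,737,000.00 ÷ 0.05046 = ZAR 153,329,369.80
ZAR 153,329,369.80 ÷ 0.01344 = KRW 11,408,435,253
KRW 11,408,435,253 × 0.0007011 = EUR 7,998,453.96
Profit = EUR 7,998,453.96 − EUR 7,737,000.00

Profit: EUR 261,453.96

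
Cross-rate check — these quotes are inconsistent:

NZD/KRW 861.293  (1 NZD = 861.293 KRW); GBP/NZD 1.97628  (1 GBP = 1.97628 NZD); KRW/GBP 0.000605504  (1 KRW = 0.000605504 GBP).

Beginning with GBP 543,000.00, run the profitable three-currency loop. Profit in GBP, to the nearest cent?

Profitable loop is GBP → NZD → KRW → GBP:
GBP 543,000.00 × 1.97628 = NZD 1,073,120.04
NZD 1,073,120.04 × 861.293 = KRW 924,270,779
KRW 924,270,779 × 0.000605504 = GBP 559,649.65
Profit = GBP 559,649.65 − GBP 543,000.00

Profit: GBP 16,649.65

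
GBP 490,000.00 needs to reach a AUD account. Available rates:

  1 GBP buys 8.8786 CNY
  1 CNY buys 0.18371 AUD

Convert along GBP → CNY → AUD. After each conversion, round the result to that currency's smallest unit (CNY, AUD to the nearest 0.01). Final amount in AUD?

GBP 490,000.00 × 8.8786 = CNY 4,350,514.00
CNY 4,350,514.00 × 0.18371 = AUD 799,232.93

AUD 799,232.93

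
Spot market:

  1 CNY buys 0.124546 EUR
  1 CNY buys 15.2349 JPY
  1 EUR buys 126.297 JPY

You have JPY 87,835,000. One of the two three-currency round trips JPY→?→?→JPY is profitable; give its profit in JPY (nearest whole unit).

Profitable loop is JPY → CNY → EUR → JPY:
JPY 87,835,000 ÷ 15.2349 = CNY 5,765,380.80
CNY 5,765,380.80 × 0.124546 = EUR 718,055.12
EUR 718,055.12 × 126.297 = JPY 90,688,207
Profit = JPY 90,688,207 − JPY 87,835,000

Profit: JPY 2,853,207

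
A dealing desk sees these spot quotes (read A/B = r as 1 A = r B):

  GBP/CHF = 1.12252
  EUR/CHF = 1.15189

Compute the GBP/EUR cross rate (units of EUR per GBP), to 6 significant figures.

GBP/EUR = 0.974503

1 GBP × 1.12252 = 1.12252 CHF
1.12252 CHF ÷ 1.15189 = 0.974503 EUR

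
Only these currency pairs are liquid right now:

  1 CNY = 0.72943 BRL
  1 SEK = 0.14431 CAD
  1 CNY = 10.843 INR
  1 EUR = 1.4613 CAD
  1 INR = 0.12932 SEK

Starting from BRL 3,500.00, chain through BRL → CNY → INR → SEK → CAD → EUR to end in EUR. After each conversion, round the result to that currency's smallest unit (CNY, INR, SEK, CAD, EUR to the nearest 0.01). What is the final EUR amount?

BRL 3,500.00 ÷ 0.72943 = CNY 4,798.27
CNY 4,798.27 × 10.843 = INR 52,027.64
INR 52,027.64 × 0.12932 = SEK 6,728.21
SEK 6,728.21 × 0.14431 = CAD 970.95
CAD 970.95 ÷ 1.4613 = EUR 664.44

EUR 664.44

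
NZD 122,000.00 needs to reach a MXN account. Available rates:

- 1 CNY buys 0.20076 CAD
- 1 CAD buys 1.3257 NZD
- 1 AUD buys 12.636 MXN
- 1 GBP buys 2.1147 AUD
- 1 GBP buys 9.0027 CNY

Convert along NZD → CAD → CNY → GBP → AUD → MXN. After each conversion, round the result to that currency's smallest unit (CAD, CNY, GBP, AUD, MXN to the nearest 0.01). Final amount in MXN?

NZD 122,000.00 ÷ 1.3257 = CAD 92,026.85
CAD 92,026.85 ÷ 0.20076 = CNY 458,392.36
CNY 458,392.36 ÷ 9.0027 = GBP 50,917.21
GBP 50,917.21 × 2.1147 = AUD 107,674.62
AUD 107,674.62 × 12.636 = MXN 1,360,576.50

MXN 1,360,576.50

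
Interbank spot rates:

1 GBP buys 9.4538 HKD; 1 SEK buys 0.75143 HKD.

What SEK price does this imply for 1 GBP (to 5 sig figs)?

1 GBP × 9.4538 = 9.4538 HKD
9.4538 HKD ÷ 0.75143 = 12.5811 SEK

GBP/SEK = 12.581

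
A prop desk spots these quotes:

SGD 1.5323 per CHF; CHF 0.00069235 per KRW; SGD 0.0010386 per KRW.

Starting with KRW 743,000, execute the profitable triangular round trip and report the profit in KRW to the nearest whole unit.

Profit: KRW 15,944

Profitable loop is KRW → CHF → SGD → KRW:
KRW 743,000 × 0.00069235 = CHF 514.42
CHF 514.42 × 1.5323 = SGD 788.24
SGD 788.24 ÷ 0.0010386 = KRW 758,944
Profit = KRW 758,944 − KRW 743,000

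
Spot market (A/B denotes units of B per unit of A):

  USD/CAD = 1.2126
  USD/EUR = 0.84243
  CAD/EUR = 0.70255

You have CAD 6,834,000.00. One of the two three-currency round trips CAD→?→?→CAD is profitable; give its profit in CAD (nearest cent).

Profitable loop is CAD → EUR → USD → CAD:
CAD 6,834,000.00 × 0.70255 = EUR 4,801,226.70
EUR 4,801,226.70 ÷ 0.84243 = USD 5,699,258.93
USD 5,699,258.93 × 1.2126 = CAD 6,910,921.38
Profit = CAD 6,910,921.38 − CAD 6,834,000.00

Profit: CAD 76,921.38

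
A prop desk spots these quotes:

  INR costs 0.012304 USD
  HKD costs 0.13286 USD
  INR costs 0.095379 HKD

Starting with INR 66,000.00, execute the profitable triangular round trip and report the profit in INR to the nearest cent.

Profitable loop is INR → HKD → USD → INR:
INR 66,000.00 × 0.095379 = HKD 6,295.01
HKD 6,295.01 × 0.13286 = USD 836.36
USD 836.36 ÷ 0.012304 = INR 67,974.28
Profit = INR 67,974.28 − INR 66,000.00

Profit: INR 1,974.28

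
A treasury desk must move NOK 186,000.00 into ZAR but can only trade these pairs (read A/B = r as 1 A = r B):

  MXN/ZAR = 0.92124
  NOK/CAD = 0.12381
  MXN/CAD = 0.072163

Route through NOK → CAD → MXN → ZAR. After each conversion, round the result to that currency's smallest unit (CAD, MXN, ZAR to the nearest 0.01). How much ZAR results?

ZAR 293,986.15

NOK 186,000.00 × 0.12381 = CAD 23,028.66
CAD 23,028.66 ÷ 0.072163 = MXN 319,120.05
MXN 319,120.05 × 0.92124 = ZAR 293,986.15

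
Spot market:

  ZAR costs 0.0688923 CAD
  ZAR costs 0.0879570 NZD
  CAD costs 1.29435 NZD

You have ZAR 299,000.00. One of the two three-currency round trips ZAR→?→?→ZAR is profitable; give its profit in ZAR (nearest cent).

Profit: ZAR 4,126.00

Profitable loop is ZAR → CAD → NZD → ZAR:
ZAR 299,000.00 × 0.0688923 = CAD 20,598.80
CAD 20,598.80 × 1.29435 = NZD 26,662.05
NZD 26,662.05 ÷ 0.0879570 = ZAR 303,126.00
Profit = ZAR 303,126.00 − ZAR 299,000.00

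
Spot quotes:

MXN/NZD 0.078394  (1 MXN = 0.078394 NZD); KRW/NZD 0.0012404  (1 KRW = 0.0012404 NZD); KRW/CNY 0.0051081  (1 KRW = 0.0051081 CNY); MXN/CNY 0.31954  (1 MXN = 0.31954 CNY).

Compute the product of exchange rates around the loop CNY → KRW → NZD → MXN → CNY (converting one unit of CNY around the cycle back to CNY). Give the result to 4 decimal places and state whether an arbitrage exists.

Around CNY → KRW → NZD → MXN → CNY: 1 ÷ 0.0051081 × 0.0012404 ÷ 0.078394 × 0.31954 = 0.989794
Product < 1; profitable direction is CNY → MXN → NZD → KRW → CNY.

0.9898 (arbitrage exists)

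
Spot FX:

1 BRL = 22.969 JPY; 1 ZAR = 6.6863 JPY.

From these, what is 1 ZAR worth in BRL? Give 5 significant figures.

1 ZAR × 6.6863 = 6.6863 JPY
6.6863 JPY ÷ 22.969 = 0.291101 BRL

ZAR/BRL = 0.29110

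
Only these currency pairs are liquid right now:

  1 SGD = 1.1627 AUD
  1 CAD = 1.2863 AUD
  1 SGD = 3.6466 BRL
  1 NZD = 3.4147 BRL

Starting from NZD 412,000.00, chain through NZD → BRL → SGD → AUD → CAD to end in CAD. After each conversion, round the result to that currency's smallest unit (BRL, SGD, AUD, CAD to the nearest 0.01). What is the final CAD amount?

CAD 348,728.18

NZD 412,000.00 × 3.4147 = BRL 1,406,856.40
BRL 1,406,856.40 ÷ 3.6466 = SGD 385,799.48
SGD 385,799.48 × 1.1627 = AUD 448,569.06
AUD 448,569.06 ÷ 1.2863 = CAD 348,728.18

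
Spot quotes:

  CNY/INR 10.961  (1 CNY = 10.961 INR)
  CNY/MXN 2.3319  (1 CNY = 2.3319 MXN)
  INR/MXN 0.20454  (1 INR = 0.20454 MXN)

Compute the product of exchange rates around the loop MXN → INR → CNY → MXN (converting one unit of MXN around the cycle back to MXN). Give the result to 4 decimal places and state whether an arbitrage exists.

Around MXN → INR → CNY → MXN: 1 ÷ 0.20454 ÷ 10.961 × 2.3319 = 1.040115
Product > 1; profitable direction is MXN → INR → CNY → MXN.

1.0401 (arbitrage exists)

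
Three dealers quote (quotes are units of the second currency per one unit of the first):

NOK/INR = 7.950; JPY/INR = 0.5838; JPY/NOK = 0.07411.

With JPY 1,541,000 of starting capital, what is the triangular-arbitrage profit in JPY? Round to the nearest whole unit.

Profitable loop is JPY → NOK → INR → JPY:
JPY 1,541,000 × 0.07411 = NOK 114,203.51
NOK 114,203.51 × 7.950 = INR 907,917.90
INR 907,917.90 ÷ 0.5838 = JPY 1,555,187
Profit = JPY 1,555,187 − JPY 1,541,000

Profit: JPY 14,187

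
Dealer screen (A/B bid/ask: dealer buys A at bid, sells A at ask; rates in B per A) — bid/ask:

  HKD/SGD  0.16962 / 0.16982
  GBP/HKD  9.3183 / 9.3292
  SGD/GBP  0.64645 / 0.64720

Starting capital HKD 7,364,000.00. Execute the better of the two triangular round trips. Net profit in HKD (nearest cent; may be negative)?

Net profit: HKD 160,237.00

Best loop HKD → SGD → GBP → HKD:
HKD 7,364,000.00 × 0.16962 (sell HKD at bid) = SGD 1,249,081.68
SGD 1,249,081.68 × 0.64645 (sell SGD at bid) = GBP 807,468.85
GBP 807,468.85 × 9.3183 (sell GBP at bid) = HKD 7,524,237.00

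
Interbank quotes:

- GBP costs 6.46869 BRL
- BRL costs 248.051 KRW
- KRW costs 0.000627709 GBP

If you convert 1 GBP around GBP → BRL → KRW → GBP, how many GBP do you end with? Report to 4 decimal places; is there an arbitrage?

1.0072 (arbitrage exists)

Around GBP → BRL → KRW → GBP: 1 × 6.46869 × 248.051 × 0.000627709 = 1.007200
Product > 1; profitable direction is GBP → BRL → KRW → GBP.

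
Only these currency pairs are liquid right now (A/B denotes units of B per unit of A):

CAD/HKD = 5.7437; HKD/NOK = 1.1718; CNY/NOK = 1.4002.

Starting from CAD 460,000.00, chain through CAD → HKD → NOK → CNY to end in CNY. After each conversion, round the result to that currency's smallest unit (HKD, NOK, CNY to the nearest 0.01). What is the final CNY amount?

CNY 2,211,123.50

CAD 460,000.00 × 5.7437 = HKD 2,642,102.00
HKD 2,642,102.00 × 1.1718 = NOK 3,096,015.12
NOK 3,096,015.12 ÷ 1.4002 = CNY 2,211,123.50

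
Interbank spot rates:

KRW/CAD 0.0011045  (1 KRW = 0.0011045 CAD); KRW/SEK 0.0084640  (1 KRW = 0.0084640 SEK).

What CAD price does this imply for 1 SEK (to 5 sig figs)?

1 SEK ÷ 0.0084640 = 118.147 KRW
118.147 KRW × 0.0011045 = 0.130494 CAD

SEK/CAD = 0.13049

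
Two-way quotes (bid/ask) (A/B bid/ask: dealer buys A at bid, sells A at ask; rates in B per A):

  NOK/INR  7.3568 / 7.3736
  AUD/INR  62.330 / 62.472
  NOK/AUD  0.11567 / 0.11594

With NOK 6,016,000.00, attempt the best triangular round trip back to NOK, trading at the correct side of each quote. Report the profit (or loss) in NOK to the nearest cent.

Best loop NOK → INR → AUD → NOK:
NOK 6,016,000.00 × 7.3568 (sell NOK at bid) = INR 44,258,508.80
INR 44,258,508.80 ÷ 62.472 (buy AUD at ask) = AUD 708,453.53
AUD 708,453.53 ÷ 0.11594 (buy NOK at ask) = NOK 6,110,518.61

Net profit: NOK 94,518.61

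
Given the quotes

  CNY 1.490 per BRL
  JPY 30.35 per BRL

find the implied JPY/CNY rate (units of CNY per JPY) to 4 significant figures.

JPY/CNY = 0.04909

1 JPY ÷ 30.35 = 0.0329489 BRL
0.0329489 BRL × 1.490 = 0.0490939 CNY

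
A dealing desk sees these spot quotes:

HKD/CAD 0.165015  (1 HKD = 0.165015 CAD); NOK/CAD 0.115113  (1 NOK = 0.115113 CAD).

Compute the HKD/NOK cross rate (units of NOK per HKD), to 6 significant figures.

HKD/NOK = 1.43350

1 HKD × 0.165015 = 0.165015 CAD
0.165015 CAD ÷ 0.115113 = 1.4335 NOK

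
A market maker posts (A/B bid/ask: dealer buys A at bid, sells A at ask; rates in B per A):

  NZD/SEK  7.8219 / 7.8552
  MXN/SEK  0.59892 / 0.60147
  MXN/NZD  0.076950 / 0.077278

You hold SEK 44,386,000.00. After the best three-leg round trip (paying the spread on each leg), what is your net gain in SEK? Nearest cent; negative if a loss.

Best loop SEK → MXN → NZD → SEK:
SEK 44,386,000.00 ÷ 0.60147 (buy MXN at ask) = MXN 73,795,866.79
MXN 73,795,866.79 × 0.076950 (sell MXN at bid) = NZD 5,678,591.95
NZD 5,678,591.95 × 7.8219 (sell NZD at bid) = SEK 44,417,378.37

Net profit: SEK 31,378.37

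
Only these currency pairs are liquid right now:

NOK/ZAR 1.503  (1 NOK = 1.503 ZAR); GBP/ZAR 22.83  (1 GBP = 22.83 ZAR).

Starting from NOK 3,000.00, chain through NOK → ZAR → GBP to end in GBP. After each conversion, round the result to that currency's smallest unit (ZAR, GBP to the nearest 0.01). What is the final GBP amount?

NOK 3,000.00 × 1.503 = ZAR 4,509.00
ZAR 4,509.00 ÷ 22.83 = GBP 197.50

GBP 197.50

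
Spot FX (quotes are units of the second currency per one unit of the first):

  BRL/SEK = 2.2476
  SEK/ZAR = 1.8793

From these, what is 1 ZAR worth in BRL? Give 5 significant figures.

1 ZAR ÷ 1.8793 = 0.532113 SEK
0.532113 SEK ÷ 2.2476 = 0.236747 BRL

ZAR/BRL = 0.23675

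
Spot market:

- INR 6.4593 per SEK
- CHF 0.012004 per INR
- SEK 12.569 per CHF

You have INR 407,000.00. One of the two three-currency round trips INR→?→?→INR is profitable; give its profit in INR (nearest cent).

Profitable loop is INR → SEK → CHF → INR:
INR 407,000.00 ÷ 6.4593 = SEK 63,009.92
SEK 63,009.92 ÷ 12.569 = CHF 5,013.12
CHF 5,013.12 ÷ 0.012004 = INR 417,620.91
Profit = INR 417,620.91 − INR 407,000.00

Profit: INR 10,620.91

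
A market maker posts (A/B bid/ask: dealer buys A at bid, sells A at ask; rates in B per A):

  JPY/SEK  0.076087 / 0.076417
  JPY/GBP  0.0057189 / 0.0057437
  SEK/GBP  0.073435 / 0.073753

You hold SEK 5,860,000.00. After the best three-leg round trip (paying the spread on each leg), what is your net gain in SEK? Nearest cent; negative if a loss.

Net profit: SEK 86,212.75

Best loop SEK → JPY → GBP → SEK:
SEK 5,860,000.00 ÷ 0.076417 (buy JPY at ask) = JPY 76,684,507
JPY 76,684,507 × 0.0057189 (sell JPY at bid) = GBP 438,551.03
GBP 438,551.03 ÷ 0.073753 (buy SEK at ask) = SEK 5,946,212.75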